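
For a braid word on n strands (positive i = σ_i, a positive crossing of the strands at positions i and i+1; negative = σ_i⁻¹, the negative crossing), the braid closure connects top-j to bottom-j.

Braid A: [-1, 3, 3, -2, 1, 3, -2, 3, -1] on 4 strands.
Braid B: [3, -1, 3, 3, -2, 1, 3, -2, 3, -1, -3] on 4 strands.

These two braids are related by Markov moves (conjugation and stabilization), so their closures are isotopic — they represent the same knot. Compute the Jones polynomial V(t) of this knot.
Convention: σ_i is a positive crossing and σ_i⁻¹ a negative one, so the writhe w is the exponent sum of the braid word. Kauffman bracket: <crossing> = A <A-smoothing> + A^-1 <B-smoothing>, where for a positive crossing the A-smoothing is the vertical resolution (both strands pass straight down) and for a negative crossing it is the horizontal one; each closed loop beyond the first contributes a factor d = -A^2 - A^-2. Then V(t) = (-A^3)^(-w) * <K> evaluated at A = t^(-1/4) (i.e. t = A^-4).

Markov-equivalent braids have isotopic closures, hence identical knot invariants. Strip the Markov moves from each word to reach a common short braid β, then compute V(t) once on β.
Braid A: s1^-1 s3 s3 s2^-1 s1 s3 s2^-1 s3 s1^-1 on 4 strands has no conjugating prefix/suffix or stabilization to strip; take β = s1^-1 s3 s3 s2^-1 s1 s3 s2^-1 s3 s1^-1.
Braid B: s3 s1^-1 s3 s3 s2^-1 s1 s3 s2^-1 s3 s1^-1 s3^-1 on 4 strands reduces by inverse Markov moves (closure unchanged at each step):
  Deconjugate: the word is γ·β·γ⁻¹ with γ = s3 (prefix) and γ⁻¹ = s3^-1 (suffix); strip both.
Reduced to β = s1^-1 s3 s3 s2^-1 s1 s3 s2^-1 s3 s1^-1 on 4 strands, 9 crossings.
Both give the same β = s1^-1 s3 s3 s2^-1 s1 s3 s2^-1 s3 s1^-1 on 4 strands, so one state sum suffices:
Braid: s1^-1 s3 s3 s2^-1 s1 s3 s2^-1 s3 s1^-1 on 4 strands, 9 crossings.
Writhe w = (#positive) - (#negative) = 5 - 4 = 1.
Enumerate smoothing states for the bracket polynomial. There are 2^9 = 512 states.
Smooth each crossing (0=||, 1=⌣⌢); contribution A^(Σ sign_k(1-2s_k)) * d^(L-1).
Tabulate the states by total A-exponent and number of loops L (A-exp: L × count):
  A^9: L=4 ×1
  A^7: L=3 ×9
  A^5: L=2 ×29, L=4 ×7
  A^3: L=1 ×30, L=3 ×52, L=5 ×2
  A^1: L=2 ×83, L=4 ×43
  A^-1: L=1 ×11, L=3 ×93, L=5 ×22
  A^-3: L=2 ×19, L=4 ×58, L=6 ×7
  A^-5: L=3 ×15, L=5 ×20, L=7 ×1
  A^-7: L=4 ×6, L=6 ×3
  A^-9: L=5 ×1
Each group contributes A^e * Σ count * d^(L-1):
Powers of d = -A^2 - A^-2: d^2 = A^4 + 2 + A^-4; d^3 = -A^6 - 3*A^2 - 3*A^-2 - A^-6; d^4 = A^8 + 4*A^4 + 6 + 4*A^-4 + A^-8; d^5 = -A^10 - 5*A^6 - 10*A^2 - 10*A^-2 - 5*A^-6 - A^-10; d^6 = A^12 + 6*A^8 + 15*A^4 + 20 + 15*A^-4 + 6*A^-8 + A^-12.
  A^9 * (d^3) = -A^15 - 3*A^11 - 3*A^7 - A^3
  A^7 * (9*d^2) = 9*A^11 + 18*A^7 + 9*A^3
  A^5 * (29*d + 7*d^3) = -7*A^11 - 50*A^7 - 50*A^3 - 7*A^-1
  A^3 * (30 + 52*d^2 + 2*d^4) = 2*A^11 + 60*A^7 + 146*A^3 + 60*A^-1 + 2*A^-5
  A^1 * (83*d + 43*d^3) = -43*A^7 - 212*A^3 - 212*A^-1 - 43*A^-5
  A^-1 * (11 + 93*d^2 + 22*d^4) = 22*A^7 + 181*A^3 + 329*A^-1 + 181*A^-5 + 22*A^-9
  A^-3 * (19*d + 58*d^3 + 7*d^5) = -7*A^7 - 93*A^3 - 263*A^-1 - 263*A^-5 - 93*A^-9 - 7*A^-13
  A^-5 * (15*d^2 + 20*d^4 + d^6) = A^7 + 26*A^3 + 110*A^-1 + 170*A^-5 + 110*A^-9 + 26*A^-13 + A^-17
  A^-7 * (6*d^3 + 3*d^5) = -3*A^3 - 21*A^-1 - 48*A^-5 - 48*A^-9 - 21*A^-13 - 3*A^-17
  A^-9 * (d^4) = A^-1 + 4*A^-5 + 6*A^-9 + 4*A^-13 + A^-17
Summing the groups: <K> = -A^15 + A^11 - 2*A^7 + 3*A^3 - 3*A^-1 + 3*A^-5 - 3*A^-9 + 2*A^-13 - A^-17
Normalise by the writhe: (-A^3)^(-w) = (-A^3)^(-1) = -A^-3, so f(A) = -A^-3 * <K> = A^12 - A^8 + 2*A^4 - 3 + 3*A^-4 - 3*A^-8 + 3*A^-12 - 2*A^-16 + A^-20.
Substitute A = t^(-1/4), i.e. A^e → t^(-e/4): V(t) = t^5 - 2*t^4 + 3*t^3 - 3*t^2 + 3*t - 3 + 2*t^-1 - t^-2 + t^-3

Answer: t^5 - 2*t^4 + 3*t^3 - 3*t^2 + 3*t - 3 + 2*t^-1 - t^-2 + t^-3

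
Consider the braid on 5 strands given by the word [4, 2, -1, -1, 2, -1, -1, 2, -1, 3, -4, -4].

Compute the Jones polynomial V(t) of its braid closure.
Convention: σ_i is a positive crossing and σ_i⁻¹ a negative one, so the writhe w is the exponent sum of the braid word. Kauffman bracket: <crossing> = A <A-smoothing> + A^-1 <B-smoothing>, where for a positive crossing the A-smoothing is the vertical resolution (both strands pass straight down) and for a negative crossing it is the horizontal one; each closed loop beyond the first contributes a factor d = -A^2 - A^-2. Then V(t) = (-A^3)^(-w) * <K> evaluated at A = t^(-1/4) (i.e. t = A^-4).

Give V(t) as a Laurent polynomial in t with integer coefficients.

The presented braid s4 s2 s1^-1 s1^-1 s2 s1^-1 s1^-1 s2 s1^-1 s3 s4^-1 s4^-1 on 5 strands reduces by inverse Markov moves (closure unchanged at each step):
  Deconjugate: the word is γ·β·γ⁻¹ with γ = s4 (prefix) and γ⁻¹ = s4^-1 (suffix); strip both.
  Destabilize: the word has the form β·s4^-1 where s4^-1 occurs only as the final letter (β ∈ B_4); drop it and the last strand → 4 strands.
  Destabilize: the word has the form β·s3 where s3 occurs only as the final letter (β ∈ B_3); drop it and the last strand → 3 strands.
Reduced to β = s2 s1^-1 s1^-1 s2 s1^-1 s1^-1 s2 s1^-1 on 3 strands, 8 crossings.
Compute on β:
Braid: s2 s1^-1 s1^-1 s2 s1^-1 s1^-1 s2 s1^-1 on 3 strands, 8 crossings.
Writhe w = (#positive) - (#negative) = 3 - 5 = -2.
Enumerate smoothing states for the bracket polynomial. There are 2^8 = 256 states.
Smooth each crossing (0=||, 1=⌣⌢); contribution A^(Σ sign_k(1-2s_k)) * d^(L-1).
Tabulate the states by total A-exponent and number of loops L (A-exp: L × count):
  A^8: L=6 ×1
  A^6: L=5 ×8
  A^4: L=4 ×28
  A^2: L=3 ×55, L=5 ×1
  A^0: L=2 ×63, L=4 ×7
  A^-2: L=1 ×35, L=3 ×21
  A^-4: L=2 ×26, L=4 ×2
  A^-6: L=3 ×8
  A^-8: L=4 ×1
Each group contributes A^e * Σ count * d^(L-1):
Powers of d = -A^2 - A^-2: d^2 = A^4 + 2 + A^-4; d^3 = -A^6 - 3*A^2 - 3*A^-2 - A^-6; d^4 = A^8 + 4*A^4 + 6 + 4*A^-4 + A^-8; d^5 = -A^10 - 5*A^6 - 10*A^2 - 10*A^-2 - 5*A^-6 - A^-10.
  A^8 * (d^5) = -A^18 - 5*A^14 - 10*A^10 - 10*A^6 - 5*A^2 - A^-2
  A^6 * (8*d^4) = 8*A^14 + 32*A^10 + 48*A^6 + 32*A^2 + 8*A^-2
  A^4 * (28*d^3) = -28*A^10 - 84*A^6 - 84*A^2 - 28*A^-2
  A^2 * (55*d^2 + d^4) = A^10 + 59*A^6 + 116*A^2 + 59*A^-2 + A^-6
  A^0 * (63*d + 7*d^3) = -7*A^6 - 84*A^2 - 84*A^-2 - 7*A^-6
  A^-2 * (35 + 21*d^2) = 21*A^2 + 77*A^-2 + 21*A^-6
  A^-4 * (26*d + 2*d^3) = -2*A^2 - 32*A^-2 - 32*A^-6 - 2*A^-10
  A^-6 * (8*d^2) = 8*A^-2 + 16*A^-6 + 8*A^-10
  A^-8 * (d^3) = -A^-2 - 3*A^-6 - 3*A^-10 - A^-14
Summing the groups: <K> = -A^18 + 3*A^14 - 5*A^10 + 6*A^6 - 6*A^2 + 6*A^-2 - 4*A^-6 + 3*A^-10 - A^-14
Normalise by the writhe: (-A^3)^(-w) = (-A^3)^(2) = A^6, so f(A) = A^6 * <K> = -A^24 + 3*A^20 - 5*A^16 + 6*A^12 - 6*A^8 + 6*A^4 - 4 + 3*A^-4 - A^-8.
Substitute A = t^(-1/4), i.e. A^e → t^(-e/4): V(t) = -t^2 + 3*t - 4 + 6*t^-1 - 6*t^-2 + 6*t^-3 - 5*t^-4 + 3*t^-5 - t^-6

Answer: -t^2 + 3*t - 4 + 6*t^-1 - 6*t^-2 + 6*t^-3 - 5*t^-4 + 3*t^-5 - t^-6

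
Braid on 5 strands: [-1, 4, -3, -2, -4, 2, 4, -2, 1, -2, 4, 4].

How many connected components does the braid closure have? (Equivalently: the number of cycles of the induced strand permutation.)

1

Derivation:
Track the strand permutation on 5 strands, starting from identity.
  step 1: s1^-1 swaps positions 1,2 -> [2 1 3 4 5]
  step 2: s4 swaps positions 4,5 -> [2 1 3 5 4]
  step 3: s3^-1 swaps positions 3,4 -> [2 1 5 3 4]
  step 4: s2^-1 swaps positions 2,3 -> [2 5 1 3 4]
  step 5: s4^-1 swaps positions 4,5 -> [2 5 1 4 3]
  step 6: s2 swaps positions 2,3 -> [2 1 5 4 3]
  step 7: s4 swaps positions 4,5 -> [2 1 5 3 4]
  step 8: s2^-1 swaps positions 2,3 -> [2 5 1 3 4]
  step 9: s1 swaps positions 1,2 -> [5 2 1 3 4]
  step 10: s2^-1 swaps positions 2,3 -> [5 1 2 3 4]
  step 11: s4 swaps positions 4,5 -> [5 1 2 4 3]
  step 12: s4 swaps positions 4,5 -> [5 1 2 3 4]
Final permutation (position -> original strand): [5 1 2 3 4]
Closure components = cycle count of this permutation = 1.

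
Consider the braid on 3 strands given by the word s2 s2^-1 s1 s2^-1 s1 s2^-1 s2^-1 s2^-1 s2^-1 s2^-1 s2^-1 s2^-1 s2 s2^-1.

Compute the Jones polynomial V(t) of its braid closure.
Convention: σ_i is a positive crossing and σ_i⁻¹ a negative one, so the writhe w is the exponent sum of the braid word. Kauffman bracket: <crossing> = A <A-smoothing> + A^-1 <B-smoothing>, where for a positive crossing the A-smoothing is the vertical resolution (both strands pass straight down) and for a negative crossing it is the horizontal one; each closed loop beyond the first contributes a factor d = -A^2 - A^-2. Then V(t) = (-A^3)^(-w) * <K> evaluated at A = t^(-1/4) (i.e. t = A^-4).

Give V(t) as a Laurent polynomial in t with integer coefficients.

t^-1 - t^-2 + 2*t^-3 - 2*t^-4 + 3*t^-5 - 3*t^-6 + 3*t^-7 - 3*t^-8 + 2*t^-9 - 2*t^-10 + t^-11

Derivation:
The presented braid s2 s2^-1 s1 s2^-1 s1 s2^-1 s2^-1 s2^-1 s2^-1 s2^-1 s2^-1 s2^-1 s2 s2^-1 on 3 strands reduces by inverse Markov moves (closure unchanged at each step):
  Deconjugate: the word is γ·β·γ⁻¹ with γ = s2 s2^-1 (prefix) and γ⁻¹ = s2 s2^-1 (suffix); strip both.
Reduced to β = s1 s2^-1 s1 s2^-1 s2^-1 s2^-1 s2^-1 s2^-1 s2^-1 s2^-1 on 3 strands, 10 crossings.
Compute on β:
Braid: s1 s2^-1 s1 s2^-1 s2^-1 s2^-1 s2^-1 s2^-1 s2^-1 s2^-1 on 3 strands, 10 crossings.
Writhe w = (#positive) - (#negative) = 2 - 8 = -6.
Enumerate smoothing states for the bracket polynomial. There are 2^10 = 1024 states.
Each crossing splits two ways (0=vertical, 1=horizontal). The state's weight is A^(#A-smoothings - #B-smoothings) * d^(loops - 1).
Tabulate the states by total A-exponent and number of loops L (A-exp: L × count):
  A^10: L=9 ×1
  A^8: L=8 ×10
  A^6: L=7 ×45
  A^4: L=6 ×119, L=8 ×1
  A^2: L=5 ×203, L=7 ×7
  A^0: L=4 ×231, L=6 ×21
  A^-2: L=3 ×175, L=5 ×35
  A^-4: L=2 ×85, L=4 ×35
  A^-6: L=1 ×23, L=3 ×22
  A^-8: L=2 ×10
  A^-10: L=3 ×1
Each group contributes A^e * Σ count * d^(L-1):
Powers of d = -A^2 - A^-2: d^2 = A^4 + 2 + A^-4; d^3 = -A^6 - 3*A^2 - 3*A^-2 - A^-6; d^4 = A^8 + 4*A^4 + 6 + 4*A^-4 + A^-8; d^5 = -A^10 - 5*A^6 - 10*A^2 - 10*A^-2 - 5*A^-6 - A^-10; d^6 = A^12 + 6*A^8 + 15*A^4 + 20 + 15*A^-4 + 6*A^-8 + A^-12; d^7 = -A^14 - 7*A^10 - 21*A^6 - 35*A^2 - 35*A^-2 - 21*A^-6 - 7*A^-10 - A^-14; d^8 = A^16 + 8*A^12 + 28*A^8 + 56*A^4 + 70 + 56*A^-4 + 28*A^-8 + 8*A^-12 + A^-16.
  A^10 * (d^8) = A^26 + 8*A^22 + 28*A^18 + 56*A^14 + 70*A^10 + 56*A^6 + 28*A^2 + 8*A^-2 + A^-6
  A^8 * (10*d^7) = -10*A^22 - 70*A^18 - 210*A^14 - 350*A^10 - 350*A^6 - 210*A^2 - 70*A^-2 - 10*A^-6
  A^6 * (45*d^6) = 45*A^18 + 270*A^14 + 675*A^10 + 900*A^6 + 675*A^2 + 270*A^-2 + 45*A^-6
  A^4 * (119*d^5 + d^7) = -A^18 - 126*A^14 - 616*A^10 - 1225*A^6 - 1225*A^2 - 616*A^-2 - 126*A^-6 - A^-10
  A^2 * (203*d^4 + 7*d^6) = 7*A^14 + 245*A^10 + 917*A^6 + 1358*A^2 + 917*A^-2 + 245*A^-6 + 7*A^-10
  A^0 * (231*d^3 + 21*d^5) = -21*A^10 - 336*A^6 - 903*A^2 - 903*A^-2 - 336*A^-6 - 21*A^-10
  A^-2 * (175*d^2 + 35*d^4) = 35*A^6 + 315*A^2 + 560*A^-2 + 315*A^-6 + 35*A^-10
  A^-4 * (85*d + 35*d^3) = -35*A^2 - 190*A^-2 - 190*A^-6 - 35*A^-10
  A^-6 * (23 + 22*d^2) = 22*A^-2 + 67*A^-6 + 22*A^-10
  A^-8 * (10*d) = -10*A^-6 - 10*A^-10
  A^-10 * (d^2) = A^-6 + 2*A^-10 + A^-14
Summing the groups: <K> = A^26 - 2*A^22 + 2*A^18 - 3*A^14 + 3*A^10 - 3*A^6 + 3*A^2 - 2*A^-2 + 2*A^-6 - A^-10 + A^-14
Normalise by the writhe: (-A^3)^(-w) = (-A^3)^(6) = A^18, so f(A) = A^18 * <K> = A^44 - 2*A^40 + 2*A^36 - 3*A^32 + 3*A^28 - 3*A^24 + 3*A^20 - 2*A^16 + 2*A^12 - A^8 + A^4.
Substitute A = t^(-1/4), i.e. A^e → t^(-e/4): V(t) = t^-1 - t^-2 + 2*t^-3 - 2*t^-4 + 3*t^-5 - 3*t^-6 + 3*t^-7 - 3*t^-8 + 2*t^-9 - 2*t^-10 + t^-11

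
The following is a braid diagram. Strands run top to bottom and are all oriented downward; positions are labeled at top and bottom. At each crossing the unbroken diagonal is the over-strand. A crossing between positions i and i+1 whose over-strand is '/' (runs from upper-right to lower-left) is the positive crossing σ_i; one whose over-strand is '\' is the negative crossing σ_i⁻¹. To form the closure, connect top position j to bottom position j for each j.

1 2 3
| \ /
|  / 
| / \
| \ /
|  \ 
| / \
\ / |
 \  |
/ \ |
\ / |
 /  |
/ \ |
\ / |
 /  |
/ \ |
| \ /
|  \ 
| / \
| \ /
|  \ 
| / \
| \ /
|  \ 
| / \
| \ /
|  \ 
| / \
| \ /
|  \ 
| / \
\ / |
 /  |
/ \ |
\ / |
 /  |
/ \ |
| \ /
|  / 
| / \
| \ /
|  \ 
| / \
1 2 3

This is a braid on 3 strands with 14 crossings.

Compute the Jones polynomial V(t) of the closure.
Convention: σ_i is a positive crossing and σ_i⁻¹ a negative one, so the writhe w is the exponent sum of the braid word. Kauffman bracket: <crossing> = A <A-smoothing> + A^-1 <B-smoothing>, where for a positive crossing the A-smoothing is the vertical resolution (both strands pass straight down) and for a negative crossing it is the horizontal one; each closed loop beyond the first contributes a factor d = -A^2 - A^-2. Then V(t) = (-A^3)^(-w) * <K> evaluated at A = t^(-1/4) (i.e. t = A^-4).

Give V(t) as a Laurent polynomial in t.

-t^2 + t - 1 + 3*t^-1 - 2*t^-2 + 3*t^-3 - 2*t^-4 + t^-5 - t^-6

Derivation:
Reading the diagram top to bottom ('/'-over between positions i,i+1 = s_i, '\'-over = s_i^-1): braid word = s2 s2^-1 s1^-1 s1 s1 s2^-1 s2^-1 s2^-1 s2^-1 s2^-1 s1 s1 s2 s2^-1.
The presented braid s2 s2^-1 s1^-1 s1 s1 s2^-1 s2^-1 s2^-1 s2^-1 s2^-1 s1 s1 s2 s2^-1 on 3 strands reduces by inverse Markov moves (closure unchanged at each step):
  Deconjugate: the word is γ·β·γ⁻¹ with γ = s2 (prefix) and γ⁻¹ = s2^-1 (suffix); strip both.
  Deconjugate: the word is γ·β·γ⁻¹ with γ = s2^-1 s1^-1 (prefix) and γ⁻¹ = s1 s2 (suffix); strip both.
Reduced to β = s1 s1 s2^-1 s2^-1 s2^-1 s2^-1 s2^-1 s1 on 3 strands, 8 crossings.
Compute on β:
Braid: s1 s1 s2^-1 s2^-1 s2^-1 s2^-1 s2^-1 s1 on 3 strands, 8 crossings.
Writhe w = (#positive) - (#negative) = 3 - 5 = -2.
State-sum expansion of <K>. There are 2^8 = 256 states.
Smooth each crossing (0=||, 1=⌣⌢); contribution A^(Σ sign_k(1-2s_k)) * d^(L-1).
Tabulate the states by total A-exponent and number of loops L (A-exp: L × count):
  A^8: L=6 ×1
  A^6: L=5 ×8
  A^4: L=4 ×25, L=6 ×3
  A^2: L=3 ×40, L=5 ×15, L=7 ×1
  A^0: L=2 ×35, L=4 ×30, L=6 ×5
  A^-2: L=1 ×15, L=3 ×31, L=5 ×10
  A^-4: L=2 ×18, L=4 ×10
  A^-6: L=3 ×8
  A^-8: L=4 ×1
Each group contributes A^e * Σ count * d^(L-1):
Powers of d = -A^2 - A^-2: d^2 = A^4 + 2 + A^-4; d^3 = -A^6 - 3*A^2 - 3*A^-2 - A^-6; d^4 = A^8 + 4*A^4 + 6 + 4*A^-4 + A^-8; d^5 = -A^10 - 5*A^6 - 10*A^2 - 10*A^-2 - 5*A^-6 - A^-10; d^6 = A^12 + 6*A^8 + 15*A^4 + 20 + 15*A^-4 + 6*A^-8 + A^-12.
  A^8 * (d^5) = -A^18 - 5*A^14 - 10*A^10 - 10*A^6 - 5*A^2 - A^-2
  A^6 * (8*d^4) = 8*A^14 + 32*A^10 + 48*A^6 + 32*A^2 + 8*A^-2
  A^4 * (25*d^3 + 3*d^5) = -3*A^14 - 40*A^10 - 105*A^6 - 105*A^2 - 40*A^-2 - 3*A^-6
  A^2 * (40*d^2 + 15*d^4 + d^6) = A^14 + 21*A^10 + 115*A^6 + 190*A^2 + 115*A^-2 + 21*A^-6 + A^-10
  A^0 * (35*d + 30*d^3 + 5*d^5) = -5*A^10 - 55*A^6 - 175*A^2 - 175*A^-2 - 55*A^-6 - 5*A^-10
  A^-2 * (15 + 31*d^2 + 10*d^4) = 10*A^6 + 71*A^2 + 137*A^-2 + 71*A^-6 + 10*A^-10
  A^-4 * (18*d + 10*d^3) = -10*A^2 - 48*A^-2 - 48*A^-6 - 10*A^-10
  A^-6 * (8*d^2) = 8*A^-2 + 16*A^-6 + 8*A^-10
  A^-8 * (d^3) = -A^-2 - 3*A^-6 - 3*A^-10 - A^-14
Summing the groups: <K> = -A^18 + A^14 - 2*A^10 + 3*A^6 - 2*A^2 + 3*A^-2 - A^-6 + A^-10 - A^-14
Normalise by the writhe: (-A^3)^(-w) = (-A^3)^(2) = A^6, so f(A) = A^6 * <K> = -A^24 + A^20 - 2*A^16 + 3*A^12 - 2*A^8 + 3*A^4 - 1 + A^-4 - A^-8.
Substitute A = t^(-1/4), i.e. A^e → t^(-e/4): V(t) = -t^2 + t - 1 + 3*t^-1 - 2*t^-2 + 3*t^-3 - 2*t^-4 + t^-5 - t^-6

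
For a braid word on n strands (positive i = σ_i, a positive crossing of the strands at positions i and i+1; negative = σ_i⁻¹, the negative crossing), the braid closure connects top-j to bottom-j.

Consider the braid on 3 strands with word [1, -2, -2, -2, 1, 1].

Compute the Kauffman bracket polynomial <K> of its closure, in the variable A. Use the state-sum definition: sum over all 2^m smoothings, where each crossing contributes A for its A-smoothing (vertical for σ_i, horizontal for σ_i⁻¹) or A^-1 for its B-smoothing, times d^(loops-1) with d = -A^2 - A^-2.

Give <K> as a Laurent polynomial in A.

-A^12 + A^8 - A^4 + 3 - A^-4 + A^-8 - A^-12

Derivation:
Braid: s1 s2^-1 s2^-1 s2^-1 s1 s1 on 3 strands, 6 crossings.
Writhe w = (#positive) - (#negative) = 3 - 3 = 0.
Enumerate smoothing states for the bracket polynomial. There are 2^6 = 64 states.
Each crossing splits two ways (0=vertical, 1=horizontal). The state's weight is A^(#A-smoothings - #B-smoothings) * d^(loops - 1).
Tabulate the states by total A-exponent and number of loops L (A-exp: L × count):
  A^6: L=4 ×1
  A^4: L=3 ×6
  A^2: L=2 ×12, L=4 ×3
  A^0: L=1 ×9, L=3 ×10, L=5 ×1
  A^-2: L=2 ×12, L=4 ×3
  A^-4: L=3 ×6
  A^-6: L=4 ×1
Each group contributes A^e * Σ count * d^(L-1):
Powers of d = -A^2 - A^-2: d^2 = A^4 + 2 + A^-4; d^3 = -A^6 - 3*A^2 - 3*A^-2 - A^-6; d^4 = A^8 + 4*A^4 + 6 + 4*A^-4 + A^-8.
  A^6 * (d^3) = -A^12 - 3*A^8 - 3*A^4 - 1
  A^4 * (6*d^2) = 6*A^8 + 12*A^4 + 6
  A^2 * (12*d + 3*d^3) = -3*A^8 - 21*A^4 - 21 - 3*A^-4
  A^0 * (9 + 10*d^2 + d^4) = A^8 + 14*A^4 + 35 + 14*A^-4 + A^-8
  A^-2 * (12*d + 3*d^3) = -3*A^4 - 21 - 21*A^-4 - 3*A^-8
  A^-4 * (6*d^2) = 6 + 12*A^-4 + 6*A^-8
  A^-6 * (d^3) = -1 - 3*A^-4 - 3*A^-8 - A^-12
Summing the groups: <K> = -A^12 + A^8 - A^4 + 3 - A^-4 + A^-8 - A^-12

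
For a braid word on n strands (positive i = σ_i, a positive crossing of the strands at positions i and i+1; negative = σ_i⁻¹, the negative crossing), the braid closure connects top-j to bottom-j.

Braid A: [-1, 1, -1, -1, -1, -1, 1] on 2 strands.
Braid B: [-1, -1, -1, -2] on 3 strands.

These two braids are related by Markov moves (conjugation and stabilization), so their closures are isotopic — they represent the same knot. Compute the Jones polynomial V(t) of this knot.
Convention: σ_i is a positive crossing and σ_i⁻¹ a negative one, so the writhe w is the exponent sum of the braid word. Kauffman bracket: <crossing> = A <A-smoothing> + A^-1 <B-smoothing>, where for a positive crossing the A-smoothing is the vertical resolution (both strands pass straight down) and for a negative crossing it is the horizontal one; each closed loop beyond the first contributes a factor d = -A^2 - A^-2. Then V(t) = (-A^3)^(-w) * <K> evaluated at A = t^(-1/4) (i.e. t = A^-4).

Markov-equivalent braids have isotopic closures, hence identical knot invariants. Strip the Markov moves from each word to reach a common short braid β, then compute V(t) once on β.
Braid A: s1^-1 s1 s1^-1 s1^-1 s1^-1 s1^-1 s1 on 2 strands reduces by inverse Markov moves (closure unchanged at each step):
  Deconjugate: the word is γ·β·γ⁻¹ with γ = s1^-1 s1 (prefix) and γ⁻¹ = s1^-1 s1 (suffix); strip both.
Reduced to β = s1^-1 s1^-1 s1^-1 on 2 strands, 3 crossings.
Braid B: s1^-1 s1^-1 s1^-1 s2^-1 on 3 strands reduces by inverse Markov moves (closure unchanged at each step):
  Destabilize: the word has the form β·s2^-1 where s2^-1 occurs only as the final letter (β ∈ B_2); drop it and the last strand → 2 strands.
Reduced to β = s1^-1 s1^-1 s1^-1 on 2 strands, 3 crossings.
Both give the same β = s1^-1 s1^-1 s1^-1 on 2 strands, so one state sum suffices:
Braid: s1^-1 s1^-1 s1^-1 on 2 strands, 3 crossings.
Writhe w = (#positive) - (#negative) = 0 - 3 = -3.
Enumerate smoothing states for the bracket polynomial. There are 2^3 = 8 states.
For each crossing: s=0 is the vertical smoothing, s=1 horizontal. Crossing k contributes A^(sign_k * (1 - 2*s_k)); loop factor d = -A^2 - A^-2.
  state 000: A-exp=-3, loops=2, term = A^-3 * d^1
  state 001: A-exp=-1, loops=1, term = A^-1 * d^0
  state 010: A-exp=-1, loops=1, term = A^-1 * d^0
  state 011: A-exp=+1, loops=2, term = A^1 * d^1
  state 100: A-exp=-1, loops=1, term = A^-1 * d^0
  state 101: A-exp=+1, loops=2, term = A^1 * d^1
  state 110: A-exp=+1, loops=2, term = A^1 * d^1
  state 111: A-exp=+3, loops=3, term = A^3 * d^2
Collect the terms by A-exponent (count of states per loop number):
Powers of d = -A^2 - A^-2: d^2 = A^4 + 2 + A^-4.
  A^3 * (d^2) = A^7 + 2*A^3 + A^-1
  A^1 * (3*d) = -3*A^3 - 3*A^-1
  A^-1 * (3) = 3*A^-1
  A^-3 * (d) = -A^-1 - A^-5
Summing the groups: <K> = A^7 - A^3 - A^-5
Normalise by the writhe: (-A^3)^(-w) = (-A^3)^(3) = -A^9, so f(A) = -A^9 * <K> = -A^16 + A^12 + A^4.
Substitute A = t^(-1/4), i.e. A^e → t^(-e/4): V(t) = t^-1 + t^-3 - t^-4

Answer: t^-1 + t^-3 - t^-4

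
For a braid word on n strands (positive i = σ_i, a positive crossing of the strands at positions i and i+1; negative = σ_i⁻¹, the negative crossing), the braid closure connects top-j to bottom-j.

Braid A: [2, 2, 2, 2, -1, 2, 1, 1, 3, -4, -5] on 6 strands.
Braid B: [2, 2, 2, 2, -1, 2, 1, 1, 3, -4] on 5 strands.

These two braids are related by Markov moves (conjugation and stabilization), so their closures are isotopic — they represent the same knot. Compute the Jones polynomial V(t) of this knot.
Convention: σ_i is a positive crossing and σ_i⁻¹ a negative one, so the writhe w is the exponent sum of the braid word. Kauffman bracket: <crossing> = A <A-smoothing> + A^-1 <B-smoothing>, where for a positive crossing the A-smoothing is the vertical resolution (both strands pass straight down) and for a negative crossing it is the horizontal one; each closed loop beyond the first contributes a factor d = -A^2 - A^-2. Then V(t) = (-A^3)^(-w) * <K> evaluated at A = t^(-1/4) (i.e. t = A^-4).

Markov-equivalent braids have isotopic closures, hence identical knot invariants. Strip the Markov moves from each word to reach a common short braid β, then compute V(t) once on β.
Braid A: s2 s2 s2 s2 s1^-1 s2 s1 s1 s3 s4^-1 s5^-1 on 6 strands reduces by inverse Markov moves (closure unchanged at each step):
  Destabilize: the word has the form β·s5^-1 where s5^-1 occurs only as the final letter (β ∈ B_5); drop it and the last strand → 5 strands.
  Destabilize: the word has the form β·s4^-1 where s4^-1 occurs only as the final letter (β ∈ B_4); drop it and the last strand → 4 strands.
  Destabilize: the word has the form β·s3 where s3 occurs only as the final letter (β ∈ B_3); drop it and the last strand → 3 strands.
Reduced to β = s2 s2 s2 s2 s1^-1 s2 s1 s1 on 3 strands, 8 crossings.
Braid B: s2 s2 s2 s2 s1^-1 s2 s1 s1 s3 s4^-1 on 5 strands reduces by inverse Markov moves (closure unchanged at each step):
  Destabilize: the word has the form β·s4^-1 where s4^-1 occurs only as the final letter (β ∈ B_4); drop it and the last strand → 4 strands.
  Destabilize: the word has the form β·s3 where s3 occurs only as the final letter (β ∈ B_3); drop it and the last strand → 3 strands.
Reduced to β = s2 s2 s2 s2 s1^-1 s2 s1 s1 on 3 strands, 8 crossings.
Both give the same β = s2 s2 s2 s2 s1^-1 s2 s1 s1 on 3 strands, so one state sum suffices:
Braid: s2 s2 s2 s2 s1^-1 s2 s1 s1 on 3 strands, 8 crossings.
Writhe w = (#positive) - (#negative) = 7 - 1 = 6.
Computing the Kauffman bracket via state sum. There are 2^8 = 256 states.
Each crossing splits two ways (0=vertical, 1=horizontal). The state's weight is A^(#A-smoothings - #B-smoothings) * d^(loops - 1).
Tabulate the states by total A-exponent and number of loops L (A-exp: L × count):
  A^8: L=2 ×1
  A^6: L=1 ×5, L=3 ×3
  A^4: L=2 ×27, L=4 ×1
  A^2: L=1 ×18, L=3 ×38
  A^0: L=2 ×41, L=4 ×29
  A^-2: L=3 ×44, L=5 ×12
  A^-4: L=4 ×26, L=6 ×2
  A^-6: L=5 ×8
  A^-8: L=6 ×1
Each group contributes A^e * Σ count * d^(L-1):
Powers of d = -A^2 - A^-2: d^2 = A^4 + 2 + A^-4; d^3 = -A^6 - 3*A^2 - 3*A^-2 - A^-6; d^4 = A^8 + 4*A^4 + 6 + 4*A^-4 + A^-8; d^5 = -A^10 - 5*A^6 - 10*A^2 - 10*A^-2 - 5*A^-6 - A^-10.
  A^8 * (d) = -A^10 - A^6
  A^6 * (5 + 3*d^2) = 3*A^10 + 11*A^6 + 3*A^2
  A^4 * (27*d + d^3) = -A^10 - 30*A^6 - 30*A^2 - A^-2
  A^2 * (18 + 38*d^2) = 38*A^6 + 94*A^2 + 38*A^-2
  A^0 * (41*d + 29*d^3) = -29*A^6 - 128*A^2 - 128*A^-2 - 29*A^-6
  A^-2 * (44*d^2 + 12*d^4) = 12*A^6 + 92*A^2 + 160*A^-2 + 92*A^-6 + 12*A^-10
  A^-4 * (26*d^3 + 2*d^5) = -2*A^6 - 36*A^2 - 98*A^-2 - 98*A^-6 - 36*A^-10 - 2*A^-14
  A^-6 * (8*d^4) = 8*A^2 + 32*A^-2 + 48*A^-6 + 32*A^-10 + 8*A^-14
  A^-8 * (d^5) = -A^2 - 5*A^-2 - 10*A^-6 - 10*A^-10 - 5*A^-14 - A^-18
Summing the groups: <K> = A^10 - A^6 + 2*A^2 - 2*A^-2 + 3*A^-6 - 2*A^-10 + A^-14 - A^-18
Normalise by the writhe: (-A^3)^(-w) = (-A^3)^(-6) = A^-18, so f(A) = A^-18 * <K> = A^-8 - A^-12 + 2*A^-16 - 2*A^-20 + 3*A^-24 - 2*A^-28 + A^-32 - A^-36.
Substitute A = t^(-1/4), i.e. A^e → t^(-e/4): V(t) = -t^9 + t^8 - 2*t^7 + 3*t^6 - 2*t^5 + 2*t^4 - t^3 + t^2

Answer: -t^9 + t^8 - 2*t^7 + 3*t^6 - 2*t^5 + 2*t^4 - t^3 + t^2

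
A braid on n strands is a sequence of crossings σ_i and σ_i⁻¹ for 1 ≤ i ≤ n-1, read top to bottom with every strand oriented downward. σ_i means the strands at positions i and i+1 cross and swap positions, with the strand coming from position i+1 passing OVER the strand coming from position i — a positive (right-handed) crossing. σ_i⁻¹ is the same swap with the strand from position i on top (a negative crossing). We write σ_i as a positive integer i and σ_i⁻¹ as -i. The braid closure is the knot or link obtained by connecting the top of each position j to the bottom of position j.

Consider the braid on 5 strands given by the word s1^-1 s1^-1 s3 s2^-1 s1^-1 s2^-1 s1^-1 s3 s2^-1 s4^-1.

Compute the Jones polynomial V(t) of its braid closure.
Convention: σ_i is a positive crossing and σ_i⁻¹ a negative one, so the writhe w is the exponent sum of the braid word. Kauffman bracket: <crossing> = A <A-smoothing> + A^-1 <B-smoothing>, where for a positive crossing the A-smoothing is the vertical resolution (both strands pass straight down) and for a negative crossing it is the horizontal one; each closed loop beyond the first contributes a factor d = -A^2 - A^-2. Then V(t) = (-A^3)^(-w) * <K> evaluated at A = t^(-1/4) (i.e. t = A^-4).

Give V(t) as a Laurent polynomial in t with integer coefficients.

1 - t^-1 + 2*t^-2 - 2*t^-3 + 2*t^-4 - 2*t^-5 + 2*t^-6 - t^-7

Derivation:
The presented braid s1^-1 s1^-1 s3 s2^-1 s1^-1 s2^-1 s1^-1 s3 s2^-1 s4^-1 on 5 strands reduces by inverse Markov moves (closure unchanged at each step):
  Destabilize: the word has the form β·s4^-1 where s4^-1 occurs only as the final letter (β ∈ B_4); drop it and the last strand → 4 strands.
Reduced to β = s1^-1 s1^-1 s3 s2^-1 s1^-1 s2^-1 s1^-1 s3 s2^-1 on 4 strands, 9 crossings.
Compute on β:
Braid: s1^-1 s1^-1 s3 s2^-1 s1^-1 s2^-1 s1^-1 s3 s2^-1 on 4 strands, 9 crossings.
Writhe w = (#positive) - (#negative) = 2 - 7 = -5.
Computing the Kauffman bracket via state sum. There are 2^9 = 512 states.
For each crossing: s=0 is the vertical smoothing, s=1 horizontal. Crossing k contributes A^(sign_k * (1 - 2*s_k)); loop factor d = -A^2 - A^-2.
Tabulate the states by total A-exponent and number of loops L (A-exp: L × count):
  A^9: L=3 ×1
  A^7: L=2 ×4, L=4 ×5
  A^5: L=1 ×4, L=3 ×26, L=5 ×6
  A^3: L=2 ×43, L=4 ×40, L=6 ×1
  A^1: L=1 ×23, L=3 ×92, L=5 ×11
  A^-1: L=2 ×91, L=4 ×34, L=6 ×1
  A^-3: L=1 ×32, L=3 ×48, L=5 ×4
  A^-5: L=2 ×28, L=4 ×8
  A^-7: L=3 ×9
  A^-9: L=4 ×1
Each group contributes A^e * Σ count * d^(L-1):
Powers of d = -A^2 - A^-2: d^2 = A^4 + 2 + A^-4; d^3 = -A^6 - 3*A^2 - 3*A^-2 - A^-6; d^4 = A^8 + 4*A^4 + 6 + 4*A^-4 + A^-8; d^5 = -A^10 - 5*A^6 - 10*A^2 - 10*A^-2 - 5*A^-6 - A^-10.
  A^9 * (d^2) = A^13 + 2*A^9 + A^5
  A^7 * (4*d + 5*d^3) = -5*A^13 - 19*A^9 - 19*A^5 - 5*A
  A^5 * (4 + 26*d^2 + 6*d^4) = 6*A^13 + 50*A^9 + 92*A^5 + 50*A + 6*A^-3
  A^3 * (43*d + 40*d^3 + d^5) = -A^13 - 45*A^9 - 173*A^5 - 173*A - 45*A^-3 - A^-7
  A^1 * (23 + 92*d^2 + 11*d^4) = 11*A^9 + 136*A^5 + 273*A + 136*A^-3 + 11*A^-7
  A^-1 * (91*d + 34*d^3 + d^5) = -A^9 - 39*A^5 - 203*A - 203*A^-3 - 39*A^-7 - A^-11
  A^-3 * (32 + 48*d^2 + 4*d^4) = 4*A^5 + 64*A + 152*A^-3 + 64*A^-7 + 4*A^-11
  A^-5 * (28*d + 8*d^3) = -8*A - 52*A^-3 - 52*A^-7 - 8*A^-11
  A^-7 * (9*d^2) = 9*A^-3 + 18*A^-7 + 9*A^-11
  A^-9 * (d^3) = -A^-3 - 3*A^-7 - 3*A^-11 - A^-15
Summing the groups: <K> = A^13 - 2*A^9 + 2*A^5 - 2*A + 2*A^-3 - 2*A^-7 + A^-11 - A^-15
Normalise by the writhe: (-A^3)^(-w) = (-A^3)^(5) = -A^15, so f(A) = -A^15 * <K> = -A^28 + 2*A^24 - 2*A^20 + 2*A^16 - 2*A^12 + 2*A^8 - A^4 + 1.
Substitute A = t^(-1/4), i.e. A^e → t^(-e/4): V(t) = 1 - t^-1 + 2*t^-2 - 2*t^-3 + 2*t^-4 - 2*t^-5 + 2*t^-6 - t^-7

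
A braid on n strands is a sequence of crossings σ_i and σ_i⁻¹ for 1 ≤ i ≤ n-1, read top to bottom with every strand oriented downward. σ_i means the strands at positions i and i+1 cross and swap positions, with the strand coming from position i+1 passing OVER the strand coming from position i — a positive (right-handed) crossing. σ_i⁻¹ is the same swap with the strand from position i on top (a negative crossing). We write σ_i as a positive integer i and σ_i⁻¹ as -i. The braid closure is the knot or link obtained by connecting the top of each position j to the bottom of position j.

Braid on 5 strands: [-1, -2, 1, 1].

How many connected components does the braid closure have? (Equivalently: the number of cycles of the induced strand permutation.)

3

Derivation:
Track the strand permutation on 5 strands, starting from identity.
  step 1: s1^-1 swaps positions 1,2 -> [2 1 3 4 5]
  step 2: s2^-1 swaps positions 2,3 -> [2 3 1 4 5]
  step 3: s1 swaps positions 1,2 -> [3 2 1 4 5]
  step 4: s1 swaps positions 1,2 -> [2 3 1 4 5]
Final permutation (position -> original strand): [2 3 1 4 5]
Closure components = cycle count of this permutation = 3.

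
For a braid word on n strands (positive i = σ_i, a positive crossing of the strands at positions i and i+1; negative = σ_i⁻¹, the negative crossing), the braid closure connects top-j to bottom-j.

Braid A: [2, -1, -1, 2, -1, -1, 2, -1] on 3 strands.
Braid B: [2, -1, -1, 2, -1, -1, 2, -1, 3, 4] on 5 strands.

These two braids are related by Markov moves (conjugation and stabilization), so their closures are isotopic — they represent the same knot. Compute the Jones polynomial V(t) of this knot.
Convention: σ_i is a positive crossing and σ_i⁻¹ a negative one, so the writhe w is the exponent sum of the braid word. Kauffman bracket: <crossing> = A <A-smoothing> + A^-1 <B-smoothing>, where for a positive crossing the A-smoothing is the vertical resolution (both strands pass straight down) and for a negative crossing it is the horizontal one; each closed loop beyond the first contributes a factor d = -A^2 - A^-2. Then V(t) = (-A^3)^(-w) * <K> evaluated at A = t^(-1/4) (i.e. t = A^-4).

-t^2 + 3*t - 4 + 6*t^-1 - 6*t^-2 + 6*t^-3 - 5*t^-4 + 3*t^-5 - t^-6

Derivation:
Markov-equivalent braids have isotopic closures, hence identical knot invariants. Strip the Markov moves from each word to reach a common short braid β, then compute V(t) once on β.
Braid A: s2 s1^-1 s1^-1 s2 s1^-1 s1^-1 s2 s1^-1 on 3 strands has no conjugating prefix/suffix or stabilization to strip; take β = s2 s1^-1 s1^-1 s2 s1^-1 s1^-1 s2 s1^-1.
Braid B: s2 s1^-1 s1^-1 s2 s1^-1 s1^-1 s2 s1^-1 s3 s4 on 5 strands reduces by inverse Markov moves (closure unchanged at each step):
  Destabilize: the word has the form β·s4 where s4 occurs only as the final letter (β ∈ B_4); drop it and the last strand → 4 strands.
  Destabilize: the word has the form β·s3 where s3 occurs only as the final letter (β ∈ B_3); drop it and the last strand → 3 strands.
Reduced to β = s2 s1^-1 s1^-1 s2 s1^-1 s1^-1 s2 s1^-1 on 3 strands, 8 crossings.
Both give the same β = s2 s1^-1 s1^-1 s2 s1^-1 s1^-1 s2 s1^-1 on 3 strands, so one state sum suffices:
Braid: s2 s1^-1 s1^-1 s2 s1^-1 s1^-1 s2 s1^-1 on 3 strands, 8 crossings.
Writhe w = (#positive) - (#negative) = 3 - 5 = -2.
Enumerate smoothing states for the bracket polynomial. There are 2^8 = 256 states.
Smooth each crossing (0=||, 1=⌣⌢); contribution A^(Σ sign_k(1-2s_k)) * d^(L-1).
Tabulate the states by total A-exponent and number of loops L (A-exp: L × count):
  A^8: L=6 ×1
  A^6: L=5 ×8
  A^4: L=4 ×28
  A^2: L=3 ×55, L=5 ×1
  A^0: L=2 ×63, L=4 ×7
  A^-2: L=1 ×35, L=3 ×21
  A^-4: L=2 ×26, L=4 ×2
  A^-6: L=3 ×8
  A^-8: L=4 ×1
Each group contributes A^e * Σ count * d^(L-1):
Powers of d = -A^2 - A^-2: d^2 = A^4 + 2 + A^-4; d^3 = -A^6 - 3*A^2 - 3*A^-2 - A^-6; d^4 = A^8 + 4*A^4 + 6 + 4*A^-4 + A^-8; d^5 = -A^10 - 5*A^6 - 10*A^2 - 10*A^-2 - 5*A^-6 - A^-10.
  A^8 * (d^5) = -A^18 - 5*A^14 - 10*A^10 - 10*A^6 - 5*A^2 - A^-2
  A^6 * (8*d^4) = 8*A^14 + 32*A^10 + 48*A^6 + 32*A^2 + 8*A^-2
  A^4 * (28*d^3) = -28*A^10 - 84*A^6 - 84*A^2 - 28*A^-2
  A^2 * (55*d^2 + d^4) = A^10 + 59*A^6 + 116*A^2 + 59*A^-2 + A^-6
  A^0 * (63*d + 7*d^3) = -7*A^6 - 84*A^2 - 84*A^-2 - 7*A^-6
  A^-2 * (35 + 21*d^2) = 21*A^2 + 77*A^-2 + 21*A^-6
  A^-4 * (26*d + 2*d^3) = -2*A^2 - 32*A^-2 - 32*A^-6 - 2*A^-10
  A^-6 * (8*d^2) = 8*A^-2 + 16*A^-6 + 8*A^-10
  A^-8 * (d^3) = -A^-2 - 3*A^-6 - 3*A^-10 - A^-14
Summing the groups: <K> = -A^18 + 3*A^14 - 5*A^10 + 6*A^6 - 6*A^2 + 6*A^-2 - 4*A^-6 + 3*A^-10 - A^-14
Normalise by the writhe: (-A^3)^(-w) = (-A^3)^(2) = A^6, so f(A) = A^6 * <K> = -A^24 + 3*A^20 - 5*A^16 + 6*A^12 - 6*A^8 + 6*A^4 - 4 + 3*A^-4 - A^-8.
Substitute A = t^(-1/4), i.e. A^e → t^(-e/4): V(t) = -t^2 + 3*t - 4 + 6*t^-1 - 6*t^-2 + 6*t^-3 - 5*t^-4 + 3*t^-5 - t^-6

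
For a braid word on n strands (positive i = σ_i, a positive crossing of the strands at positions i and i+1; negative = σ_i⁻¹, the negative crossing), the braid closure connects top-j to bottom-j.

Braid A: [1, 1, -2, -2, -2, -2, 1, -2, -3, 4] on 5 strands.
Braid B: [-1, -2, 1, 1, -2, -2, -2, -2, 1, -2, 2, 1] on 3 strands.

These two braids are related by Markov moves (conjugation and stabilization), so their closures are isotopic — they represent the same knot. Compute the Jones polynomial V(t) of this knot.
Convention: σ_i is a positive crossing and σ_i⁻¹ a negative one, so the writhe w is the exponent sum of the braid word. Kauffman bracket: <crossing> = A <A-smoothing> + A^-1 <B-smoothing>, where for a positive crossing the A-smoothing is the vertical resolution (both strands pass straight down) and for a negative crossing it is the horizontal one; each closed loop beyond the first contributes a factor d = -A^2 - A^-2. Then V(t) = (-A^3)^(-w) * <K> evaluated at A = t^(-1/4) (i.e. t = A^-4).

Markov-equivalent braids have isotopic closures, hence identical knot invariants. Strip the Markov moves from each word to reach a common short braid β, then compute V(t) once on β.
Braid A: s1 s1 s2^-1 s2^-1 s2^-1 s2^-1 s1 s2^-1 s3^-1 s4 on 5 strands reduces by inverse Markov moves (closure unchanged at each step):
  Destabilize: the word has the form β·s4 where s4 occurs only as the final letter (β ∈ B_4); drop it and the last strand → 4 strands.
  Destabilize: the word has the form β·s3^-1 where s3^-1 occurs only as the final letter (β ∈ B_3); drop it and the last strand → 3 strands.
Reduced to β = s1 s1 s2^-1 s2^-1 s2^-1 s2^-1 s1 s2^-1 on 3 strands, 8 crossings.
Braid B: s1^-1 s2^-1 s1 s1 s2^-1 s2^-1 s2^-1 s2^-1 s1 s2^-1 s2 s1 on 3 strands reduces by inverse Markov moves (closure unchanged at each step):
  Deconjugate: the word is γ·β·γ⁻¹ with γ = s1^-1 s2^-1 (prefix) and γ⁻¹ = s2 s1 (suffix); strip both.
Reduced to β = s1 s1 s2^-1 s2^-1 s2^-1 s2^-1 s1 s2^-1 on 3 strands, 8 crossings.
Both give the same β = s1 s1 s2^-1 s2^-1 s2^-1 s2^-1 s1 s2^-1 on 3 strands, so one state sum suffices:
Braid: s1 s1 s2^-1 s2^-1 s2^-1 s2^-1 s1 s2^-1 on 3 strands, 8 crossings.
Writhe w = (#positive) - (#negative) = 3 - 5 = -2.
State-sum expansion of <K>. There are 2^8 = 256 states.
Smooth each crossing (0=||, 1=⌣⌢); contribution A^(Σ sign_k(1-2s_k)) * d^(L-1).
Tabulate the states by total A-exponent and number of loops L (A-exp: L × count):
  A^8: L=6 ×1
  A^6: L=5 ×8
  A^4: L=4 ×27, L=6 ×1
  A^2: L=3 ×48, L=5 ×8
  A^0: L=2 ×47, L=4 ×22, L=6 ×1
  A^-2: L=1 ×23, L=3 ×29, L=5 ×4
  A^-4: L=2 ×22, L=4 ×6
  A^-6: L=3 ×8
  A^-8: L=4 ×1
Each group contributes A^e * Σ count * d^(L-1):
Powers of d = -A^2 - A^-2: d^2 = A^4 + 2 + A^-4; d^3 = -A^6 - 3*A^2 - 3*A^-2 - A^-6; d^4 = A^8 + 4*A^4 + 6 + 4*A^-4 + A^-8; d^5 = -A^10 - 5*A^6 - 10*A^2 - 10*A^-2 - 5*A^-6 - A^-10.
  A^8 * (d^5) = -A^18 - 5*A^14 - 10*A^10 - 10*A^6 - 5*A^2 - A^-2
  A^6 * (8*d^4) = 8*A^14 + 32*A^10 + 48*A^6 + 32*A^2 + 8*A^-2
  A^4 * (27*d^3 + d^5) = -A^14 - 32*A^10 - 91*A^6 - 91*A^2 - 32*A^-2 - A^-6
  A^2 * (48*d^2 + 8*d^4) = 8*A^10 + 80*A^6 + 144*A^2 + 80*A^-2 + 8*A^-6
  A^0 * (47*d + 22*d^3 + d^5) = -A^10 - 27*A^6 - 123*A^2 - 123*A^-2 - 27*A^-6 - A^-10
  A^-2 * (23 + 29*d^2 + 4*d^4) = 4*A^6 + 45*A^2 + 105*A^-2 + 45*A^-6 + 4*A^-10
  A^-4 * (22*d + 6*d^3) = -6*A^2 - 40*A^-2 - 40*A^-6 - 6*A^-10
  A^-6 * (8*d^2) = 8*A^-2 + 16*A^-6 + 8*A^-10
  A^-8 * (d^3) = -A^-2 - 3*A^-6 - 3*A^-10 - A^-14
Summing the groups: <K> = -A^18 + 2*A^14 - 3*A^10 + 4*A^6 - 4*A^2 + 4*A^-2 - 2*A^-6 + 2*A^-10 - A^-14
Normalise by the writhe: (-A^3)^(-w) = (-A^3)^(2) = A^6, so f(A) = A^6 * <K> = -A^24 + 2*A^20 - 3*A^16 + 4*A^12 - 4*A^8 + 4*A^4 - 2 + 2*A^-4 - A^-8.
Substitute A = t^(-1/4), i.e. A^e → t^(-e/4): V(t) = -t^2 + 2*t - 2 + 4*t^-1 - 4*t^-2 + 4*t^-3 - 3*t^-4 + 2*t^-5 - t^-6

Answer: -t^2 + 2*t - 2 + 4*t^-1 - 4*t^-2 + 4*t^-3 - 3*t^-4 + 2*t^-5 - t^-6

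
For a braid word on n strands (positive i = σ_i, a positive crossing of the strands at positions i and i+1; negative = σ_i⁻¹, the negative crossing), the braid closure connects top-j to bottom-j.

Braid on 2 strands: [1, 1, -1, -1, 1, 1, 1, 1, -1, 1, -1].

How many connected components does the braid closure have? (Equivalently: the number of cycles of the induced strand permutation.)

1

Derivation:
Track the strand permutation on 2 strands, starting from identity.
  step 1: s1 swaps positions 1,2 -> [2 1]
  step 2: s1 swaps positions 1,2 -> [1 2]
  step 3: s1^-1 swaps positions 1,2 -> [2 1]
  step 4: s1^-1 swaps positions 1,2 -> [1 2]
  step 5: s1 swaps positions 1,2 -> [2 1]
  step 6: s1 swaps positions 1,2 -> [1 2]
  step 7: s1 swaps positions 1,2 -> [2 1]
  step 8: s1 swaps positions 1,2 -> [1 2]
  step 9: s1^-1 swaps positions 1,2 -> [2 1]
  step 10: s1 swaps positions 1,2 -> [1 2]
  step 11: s1^-1 swaps positions 1,2 -> [2 1]
Final permutation (position -> original strand): [2 1]
Closure components = cycle count of this permutation = 1.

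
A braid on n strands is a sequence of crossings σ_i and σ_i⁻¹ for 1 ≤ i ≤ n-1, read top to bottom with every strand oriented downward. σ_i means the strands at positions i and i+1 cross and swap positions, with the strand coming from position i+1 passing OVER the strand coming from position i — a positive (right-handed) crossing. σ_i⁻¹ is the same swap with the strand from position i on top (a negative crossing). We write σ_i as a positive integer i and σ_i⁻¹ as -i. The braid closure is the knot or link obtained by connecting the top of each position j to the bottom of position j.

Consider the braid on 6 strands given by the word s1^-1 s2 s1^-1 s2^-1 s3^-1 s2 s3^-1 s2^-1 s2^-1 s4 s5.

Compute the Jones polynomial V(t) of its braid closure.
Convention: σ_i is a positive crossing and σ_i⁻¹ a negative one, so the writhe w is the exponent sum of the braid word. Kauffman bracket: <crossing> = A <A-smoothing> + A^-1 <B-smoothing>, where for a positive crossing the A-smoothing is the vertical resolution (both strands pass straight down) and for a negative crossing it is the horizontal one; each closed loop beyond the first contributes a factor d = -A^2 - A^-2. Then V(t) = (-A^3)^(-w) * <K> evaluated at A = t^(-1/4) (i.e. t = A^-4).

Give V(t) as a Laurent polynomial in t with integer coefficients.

t^-1 - 2*t^-2 + 3*t^-3 - 2*t^-4 + 3*t^-5 - 2*t^-6 + t^-7 - t^-8

Derivation:
The presented braid s1^-1 s2 s1^-1 s2^-1 s3^-1 s2 s3^-1 s2^-1 s2^-1 s4 s5 on 6 strands reduces by inverse Markov moves (closure unchanged at each step):
  Destabilize: the word has the form β·s5 where s5 occurs only as the final letter (β ∈ B_5); drop it and the last strand → 5 strands.
  Destabilize: the word has the form β·s4 where s4 occurs only as the final letter (β ∈ B_4); drop it and the last strand → 4 strands.
Reduced to β = s1^-1 s2 s1^-1 s2^-1 s3^-1 s2 s3^-1 s2^-1 s2^-1 on 4 strands, 9 crossings.
Compute on β:
Braid: s1^-1 s2 s1^-1 s2^-1 s3^-1 s2 s3^-1 s2^-1 s2^-1 on 4 strands, 9 crossings.
Writhe w = (#positive) - (#negative) = 2 - 7 = -5.
Enumerate smoothing states for the bracket polynomial. There are 2^9 = 512 states.
For each crossing: s=0 is the vertical smoothing, s=1 horizontal. Crossing k contributes A^(sign_k * (1 - 2*s_k)); loop factor d = -A^2 - A^-2.
Tabulate the states by total A-exponent and number of loops L (A-exp: L × count):
  A^9: L=5 ×1
  A^7: L=4 ×9
  A^5: L=3 ×30, L=5 ×6
  A^3: L=2 ×45, L=4 ×37, L=6 ×2
  A^1: L=1 ×27, L=3 ×78, L=5 ×21
  A^-1: L=2 ×67, L=4 ×53, L=6 ×6
  A^-3: L=1 ×12, L=3 ×53, L=5 ×18, L=7 ×1
  A^-5: L=2 ×14, L=4 ×19, L=6 ×3
  A^-7: L=3 ×6, L=5 ×3
  A^-9: L=4 ×1
Each group contributes A^e * Σ count * d^(L-1):
Powers of d = -A^2 - A^-2: d^2 = A^4 + 2 + A^-4; d^3 = -A^6 - 3*A^2 - 3*A^-2 - A^-6; d^4 = A^8 + 4*A^4 + 6 + 4*A^-4 + A^-8; d^5 = -A^10 - 5*A^6 - 10*A^2 - 10*A^-2 - 5*A^-6 - A^-10; d^6 = A^12 + 6*A^8 + 15*A^4 + 20 + 15*A^-4 + 6*A^-8 + A^-12.
  A^9 * (d^4) = A^17 + 4*A^13 + 6*A^9 + 4*A^5 + A
  A^7 * (9*d^3) = -9*A^13 - 27*A^9 - 27*A^5 - 9*A
  A^5 * (30*d^2 + 6*d^4) = 6*A^13 + 54*A^9 + 96*A^5 + 54*A + 6*A^-3
  A^3 * (45*d + 37*d^3 + 2*d^5) = -2*A^13 - 47*A^9 - 176*A^5 - 176*A - 47*A^-3 - 2*A^-7
  A^1 * (27 + 78*d^2 + 21*d^4) = 21*A^9 + 162*A^5 + 309*A + 162*A^-3 + 21*A^-7
  A^-1 * (67*d + 53*d^3 + 6*d^5) = -6*A^9 - 83*A^5 - 286*A - 286*A^-3 - 83*A^-7 - 6*A^-11
  A^-3 * (12 + 53*d^2 + 18*d^4 + d^6) = A^9 + 24*A^5 + 140*A + 246*A^-3 + 140*A^-7 + 24*A^-11 + A^-15
  A^-5 * (14*d + 19*d^3 + 3*d^5) = -3*A^5 - 34*A - 101*A^-3 - 101*A^-7 - 34*A^-11 - 3*A^-15
  A^-7 * (6*d^2 + 3*d^4) = 3*A + 18*A^-3 + 30*A^-7 + 18*A^-11 + 3*A^-15
  A^-9 * (d^3) = -A^-3 - 3*A^-7 - 3*A^-11 - A^-15
Summing the groups: <K> = A^17 - A^13 + 2*A^9 - 3*A^5 + 2*A - 3*A^-3 + 2*A^-7 - A^-11
Normalise by the writhe: (-A^3)^(-w) = (-A^3)^(5) = -A^15, so f(A) = -A^15 * <K> = -A^32 + A^28 - 2*A^24 + 3*A^20 - 2*A^16 + 3*A^12 - 2*A^8 + A^4.
Substitute A = t^(-1/4), i.e. A^e → t^(-e/4): V(t) = t^-1 - 2*t^-2 + 3*t^-3 - 2*t^-4 + 3*t^-5 - 2*t^-6 + t^-7 - t^-8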